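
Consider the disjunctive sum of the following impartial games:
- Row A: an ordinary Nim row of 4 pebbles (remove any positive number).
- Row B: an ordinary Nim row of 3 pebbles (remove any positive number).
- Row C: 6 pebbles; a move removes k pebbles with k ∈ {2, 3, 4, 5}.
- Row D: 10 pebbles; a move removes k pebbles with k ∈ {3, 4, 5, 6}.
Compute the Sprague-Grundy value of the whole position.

4

Row A is a plain Nim row of size 4, so its Grundy value is 4.
Row B is a plain Nim row of size 3, so its Grundy value is 3.
Build the Grundy sequence for row C with g(k) = mex{g(k−s) : s ∈ {2, 3, 4, 5}, s ≤ k}:
g(0) = mex{} = 0
g(1) = mex{} = 0
g(2) = mex{0} = 1
g(3) = mex{0} = 1
g(4) = mex{0,1} = 2
g(5) = mex{0,1} = 2
g(6) = mex{0,1,2} = 3
So g(6) = 3.
For row D, compute g(0), g(1), … with moves {3, 4, 5, 6}:
k:     0  1  2  3  4  5  6  7  8  9 10
g(k):  0  0  0  1  1  1  2  2  2  0  0
So g(10) = 0.
The value of a disjunctive sum is the nim-sum of the parts.
Combined value = 4 ⊕ 3 ⊕ 3 ⊕ 0 = 4.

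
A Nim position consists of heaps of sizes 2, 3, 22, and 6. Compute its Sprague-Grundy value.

17

Nim-sum: 2 ^ 3 ^ 22 ^ 6 = 17.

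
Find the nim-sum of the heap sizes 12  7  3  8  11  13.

6

Nim-sum: 12 ⊕ 7 ⊕ 3 ⊕ 8 ⊕ 11 ⊕ 13 = 6.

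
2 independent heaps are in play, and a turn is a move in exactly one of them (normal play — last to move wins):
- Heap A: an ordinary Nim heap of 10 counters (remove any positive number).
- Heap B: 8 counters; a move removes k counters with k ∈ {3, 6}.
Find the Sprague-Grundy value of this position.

8

Heap A is a plain Nim heap of size 10, so its Grundy value is 10.
Build the Grundy sequence for heap B with g(k) = mex{g(k−s) : s ∈ {3, 6}, s ≤ k}:
g(0) = mex{} = 0
g(1) = mex{} = 0
g(2) = mex{} = 0
g(3) = mex{0} = 1
g(4) = mex{0} = 1
g(5) = mex{0} = 1
g(6) = mex{0,1} = 2
g(7) = mex{0,1} = 2
g(8) = mex{0,1} = 2
So g(8) = 2.
The value of a disjunctive sum is the nim-sum of the parts.
Combined value = 10 XOR 2 = 8.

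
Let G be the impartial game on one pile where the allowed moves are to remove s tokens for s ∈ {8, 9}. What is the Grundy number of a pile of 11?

Grundy values for subtraction set {8, 9}:
k:     0  1  2  3  4  5  6  7  8  9 10 11
g(k):  0  0  0  0  0  0  0  0  1  1  1  1
So g(11) = 1.

1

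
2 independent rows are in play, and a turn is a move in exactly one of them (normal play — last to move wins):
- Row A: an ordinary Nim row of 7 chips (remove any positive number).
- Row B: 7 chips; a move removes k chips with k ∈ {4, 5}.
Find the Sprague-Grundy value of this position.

6

Row A is a plain Nim row of size 7, so its Grundy value is 7.
For row B, compute g(0), g(1), … with moves {4, 5}:
g(0) = mex{} = 0
g(1) = mex{} = 0
g(2) = mex{} = 0
g(3) = mex{} = 0
g(4) = mex{0} = 1
g(5) = mex{0} = 1
g(6) = mex{0} = 1
g(7) = mex{0} = 1
So g(7) = 1.
The value of a disjunctive sum is the nim-sum of the parts.
Combined value = 7 XOR 1 = 6.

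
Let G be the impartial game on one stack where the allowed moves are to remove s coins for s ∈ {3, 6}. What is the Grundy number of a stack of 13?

Compute g(0), g(1), … for moves {3, 6}:
k:     0  1  2  3  4  5  6  7  8  9 10 11 12 13
g(k):  0  0  0  1  1  1  2  2  2  0  0  0  1  1
So g(13) = 1.

1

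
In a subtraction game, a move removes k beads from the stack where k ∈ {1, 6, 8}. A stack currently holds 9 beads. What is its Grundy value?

0

Grundy values for subtraction set {1, 6, 8}:
g(0) = mex{} = 0
g(1) = mex{0} = 1
g(2) = mex{1} = 0
g(3) = mex{0} = 1
g(4) = mex{1} = 0
g(5) = mex{0} = 1
g(6) = mex{0,1} = 2
g(7) = mex{1,2} = 0
g(8) = mex{0} = 1
g(9) = mex{1} = 0
So g(9) = 0.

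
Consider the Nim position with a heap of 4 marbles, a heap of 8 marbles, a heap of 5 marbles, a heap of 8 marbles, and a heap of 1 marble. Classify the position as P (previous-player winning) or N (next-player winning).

P-position

Compute the nim-sum pairwise:
4 ^ 8 = 12
12 ^ 5 = 9
9 ^ 8 = 1
1 ^ 1 = 0
The nim-sum is 0, so this is a P-position: the player to move is in a losing position under optimal play.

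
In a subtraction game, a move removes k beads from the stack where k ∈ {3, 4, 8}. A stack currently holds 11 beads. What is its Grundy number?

3

Compute g(0), g(1), … for moves {3, 4, 8}:
k:     0  1  2  3  4  5  6  7  8  9 10 11
g(k):  0  0  0  1  1  1  2  0  2  3  1  3
So g(11) = 3.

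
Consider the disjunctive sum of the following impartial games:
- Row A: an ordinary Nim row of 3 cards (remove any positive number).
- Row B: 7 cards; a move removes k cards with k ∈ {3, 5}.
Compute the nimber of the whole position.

Row A is a plain Nim row of size 3, so its Grundy value is 3.
Grundy values for row B (subtraction set {3, 5}):
g(0) = mex{} = 0
g(1) = mex{} = 0
g(2) = mex{} = 0
g(3) = mex{0} = 1
g(4) = mex{0} = 1
g(5) = mex{0} = 1
g(6) = mex{0,1} = 2
g(7) = mex{0,1} = 2
So g(7) = 2.
By the Sprague-Grundy theorem, the Grundy value of a sum of independent games is the XOR of the component values.
Combined value = 3 XOR 2 = 1.

1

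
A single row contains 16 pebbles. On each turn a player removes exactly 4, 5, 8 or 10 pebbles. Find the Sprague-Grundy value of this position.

0

Compute g(0), g(1), … for moves {4, 5, 8, 10}:
k:     0  1  2  3  4  5  6  7  8  9 10 11 12 13 14 15 16
g(k):  0  0  0  0  1  1  1  1  2  2  2  2  3  3  0  0  0
So g(16) = 0.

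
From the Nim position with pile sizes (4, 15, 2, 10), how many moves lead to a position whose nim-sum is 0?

Compute the nim-sum pairwise:
4 ^ 15 = 11
11 ^ 2 = 9
9 ^ 10 = 3
The overall nim-sum is X = 3. A pile of size p has a winning move iff p XOR X < p (reduce it to p XOR X).
  4: 4 XOR 3 = 7 ≥ 4 — no move.
  15: 15 XOR 3 = 12 < 15 — winning move (to 12).
  2: 2 XOR 3 = 1 < 2 — winning move (to 1).
  10: 10 XOR 3 = 9 < 10 — winning move (to 9).
That gives 3 winning moves.

3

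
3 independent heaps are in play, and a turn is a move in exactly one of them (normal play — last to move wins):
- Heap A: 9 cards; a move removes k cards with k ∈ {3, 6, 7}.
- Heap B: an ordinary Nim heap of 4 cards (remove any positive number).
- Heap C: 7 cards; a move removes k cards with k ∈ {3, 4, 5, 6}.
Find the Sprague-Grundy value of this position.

5

Build the Grundy sequence for heap A with g(k) = mex{g(k−s) : s ∈ {3, 6, 7}, s ≤ k}:
k:     0  1  2  3  4  5  6  7  8  9
g(k):  0  0  0  1  1  1  2  2  2  3
So g(9) = 3.
Heap B is a plain Nim heap of size 4, so its Grundy value is 4.
Build the Grundy sequence for heap C with g(k) = mex{g(k−s) : s ∈ {3, 4, 5, 6}, s ≤ k}:
k:     0  1  2  3  4  5  6  7
g(k):  0  0  0  1  1  1  2  2
So g(7) = 2.
The value of a disjunctive sum is the nim-sum of the parts.
Combined value = 3 XOR 4 XOR 2 = 5.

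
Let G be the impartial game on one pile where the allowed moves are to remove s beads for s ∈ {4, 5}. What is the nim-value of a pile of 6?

Grundy values for subtraction set {4, 5}:
g(0) = mex{} = 0
g(1) = mex{} = 0
g(2) = mex{} = 0
g(3) = mex{} = 0
g(4) = mex{0} = 1
g(5) = mex{0} = 1
g(6) = mex{0} = 1
So g(6) = 1.

1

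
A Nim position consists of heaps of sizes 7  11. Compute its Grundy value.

12

Compute the nim-sum pairwise:
7 ⊕ 11 = 12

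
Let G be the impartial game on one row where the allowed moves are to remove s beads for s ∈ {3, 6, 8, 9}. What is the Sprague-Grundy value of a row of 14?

0

Compute g(0), g(1), … for moves {3, 6, 8, 9}:
g(0) = mex{} = 0
g(1) = mex{} = 0
g(2) = mex{} = 0
g(3) = mex{0} = 1
g(4) = mex{0} = 1
g(5) = mex{0} = 1
g(6) = mex{0,1} = 2
g(7) = mex{0,1} = 2
g(8) = mex{0,1} = 2
g(9) = mex{0,1,2} = 3
g(10) = mex{0,1,2} = 3
g(11) = mex{0,1,2} = 3
g(12) = mex{1,2,3} = 0
g(13) = mex{1,2,3} = 0
g(14) = mex{1,2,3} = 0
So g(14) = 0.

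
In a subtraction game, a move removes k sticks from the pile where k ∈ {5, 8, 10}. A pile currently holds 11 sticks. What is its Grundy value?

2

Build the Grundy sequence with g(k) = mex{g(k−s) : s ∈ {5, 8, 10}, s ≤ k}:
g(0) = mex{} = 0
g(1) = mex{} = 0
g(2) = mex{} = 0
g(3) = mex{} = 0
g(4) = mex{} = 0
g(5) = mex{0} = 1
g(6) = mex{0} = 1
g(7) = mex{0} = 1
g(8) = mex{0} = 1
g(9) = mex{0} = 1
g(10) = mex{0,1} = 2
g(11) = mex{0,1} = 2
So g(11) = 2.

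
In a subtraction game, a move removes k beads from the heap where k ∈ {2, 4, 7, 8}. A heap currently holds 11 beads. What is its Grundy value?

Build the Grundy sequence with g(k) = mex{g(k−s) : s ∈ {2, 4, 7, 8}, s ≤ k}:
k:     0  1  2  3  4  5  6  7  8  9 10 11
g(k):  0  0  1  1  2  2  0  3  1  4  2  0
So g(11) = 0.

0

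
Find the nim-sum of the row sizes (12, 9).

Compute the nim-sum pairwise:
12 ⊕ 9 = 5

5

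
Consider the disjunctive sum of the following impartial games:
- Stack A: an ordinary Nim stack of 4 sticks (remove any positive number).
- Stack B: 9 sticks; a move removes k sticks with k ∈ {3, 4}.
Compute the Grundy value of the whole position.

Stack A is a plain Nim stack of size 4, so its Grundy value is 4.
Grundy values for stack B (subtraction set {3, 4}):
g(0) = mex{} = 0
g(1) = mex{} = 0
g(2) = mex{} = 0
g(3) = mex{0} = 1
g(4) = mex{0} = 1
g(5) = mex{0} = 1
g(6) = mex{0,1} = 2
g(7) = mex{1} = 0
g(8) = mex{1} = 0
g(9) = mex{1,2} = 0
So g(9) = 0.
The value of a disjunctive sum is the nim-sum of the parts.
Combined value = 4 XOR 0 = 4.

4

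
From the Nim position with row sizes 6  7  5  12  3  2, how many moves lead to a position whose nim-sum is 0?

1

In binary:
  0110  (6)
  0111  (7)
  0101  (5)
  1100  (12)
  0011  (3)
  0010  (2)
  ----
  1001  (9)
The overall nim-sum is X = 9. A row of size p has a winning move iff p XOR X < p (reduce it to p XOR X).
  6: 6 XOR 9 = 15 ≥ 6 — no move.
  7: 7 XOR 9 = 14 ≥ 7 — no move.
  5: 5 XOR 9 = 12 ≥ 5 — no move.
  12: 12 XOR 9 = 5 < 12 — winning move (to 5).
  3: 3 XOR 9 = 10 ≥ 3 — no move.
  2: 2 XOR 9 = 11 ≥ 2 — no move.
That gives 1 winning move.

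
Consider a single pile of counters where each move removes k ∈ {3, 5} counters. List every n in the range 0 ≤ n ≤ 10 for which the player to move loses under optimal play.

0, 1, 2, 8, 9, 10

Compute g(0), g(1), … for moves {3, 5}:
g(0) = mex{} = 0
g(1) = mex{} = 0
g(2) = mex{} = 0
g(3) = mex{0} = 1
g(4) = mex{0} = 1
g(5) = mex{0} = 1
g(6) = mex{0,1} = 2
g(7) = mex{0,1} = 2
g(8) = mex{1} = 0
g(9) = mex{1,2} = 0
g(10) = mex{1,2} = 0
The P-positions (g = 0) in 0..10 are 0, 1, 2, 8, 9, 10.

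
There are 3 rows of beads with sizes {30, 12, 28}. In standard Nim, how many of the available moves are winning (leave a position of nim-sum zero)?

3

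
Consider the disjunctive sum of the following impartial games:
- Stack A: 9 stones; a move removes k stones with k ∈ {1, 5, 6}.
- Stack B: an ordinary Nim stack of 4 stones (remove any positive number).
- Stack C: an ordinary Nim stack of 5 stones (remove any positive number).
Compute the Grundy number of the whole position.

2

Build the Grundy sequence for stack A with g(k) = mex{g(k−s) : s ∈ {1, 5, 6}, s ≤ k}:
g(0) = mex{} = 0
g(1) = mex{0} = 1
g(2) = mex{1} = 0
g(3) = mex{0} = 1
g(4) = mex{1} = 0
g(5) = mex{0} = 1
g(6) = mex{0,1} = 2
g(7) = mex{0,1,2} = 3
g(8) = mex{0,1,3} = 2
g(9) = mex{0,1,2} = 3
So g(9) = 3.
Stack B is a plain Nim stack of size 4, so its Grundy value is 4.
Stack C is a plain Nim stack of size 5, so its Grundy value is 5.
By the Sprague-Grundy theorem, the Grundy value of a sum of independent games is the XOR of the component values.
Combined value = 3 XOR 4 XOR 5 = 2.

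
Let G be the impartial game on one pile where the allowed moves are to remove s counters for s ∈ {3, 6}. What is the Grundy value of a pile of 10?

0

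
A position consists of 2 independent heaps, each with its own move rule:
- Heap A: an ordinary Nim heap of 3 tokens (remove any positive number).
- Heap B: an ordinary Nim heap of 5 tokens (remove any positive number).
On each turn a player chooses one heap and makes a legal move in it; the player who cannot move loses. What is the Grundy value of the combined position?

Heap A is a plain Nim heap of size 3, so its Grundy value is 3.
Heap B is a plain Nim heap of size 5, so its Grundy value is 5.
By the Sprague-Grundy theorem, the Grundy value of a sum of independent games is the XOR of the component values.
Combined value = 3 XOR 5 = 6.

6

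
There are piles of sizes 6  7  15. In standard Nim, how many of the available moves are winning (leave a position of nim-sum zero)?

Bitwise XOR of the heap sizes:
  0110  (6)
  0111  (7)
  1111  (15)
  ----
  1110  (14)
The overall nim-sum is X = 14. A pile of size p has a winning move iff p XOR X < p (reduce it to p XOR X).
  6: 6 XOR 14 = 8 ≥ 6 — no move.
  7: 7 XOR 14 = 9 ≥ 7 — no move.
  15: 15 XOR 14 = 1 < 15 — winning move (to 1).
That gives 1 winning move.

1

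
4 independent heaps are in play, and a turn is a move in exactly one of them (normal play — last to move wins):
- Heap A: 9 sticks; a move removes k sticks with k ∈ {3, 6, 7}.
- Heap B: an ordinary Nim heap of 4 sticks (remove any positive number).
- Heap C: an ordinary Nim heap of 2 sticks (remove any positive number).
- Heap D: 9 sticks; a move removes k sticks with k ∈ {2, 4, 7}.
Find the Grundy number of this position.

Grundy values for heap A (subtraction set {3, 6, 7}):
k:     0  1  2  3  4  5  6  7  8  9
g(k):  0  0  0  1  1  1  2  2  2  3
So g(9) = 3.
Heap B is a plain Nim heap of size 4, so its Grundy value is 4.
Heap C is a plain Nim heap of size 2, so its Grundy value is 2.
Grundy values for heap D (subtraction set {2, 4, 7}):
k:     0  1  2  3  4  5  6  7  8  9
g(k):  0  0  1  1  2  2  0  3  1  0
So g(9) = 0.
By the Sprague-Grundy theorem, the Grundy value of a sum of independent games is the XOR of the component values.
Combined value = 3 XOR 4 XOR 2 XOR 0 = 5.

5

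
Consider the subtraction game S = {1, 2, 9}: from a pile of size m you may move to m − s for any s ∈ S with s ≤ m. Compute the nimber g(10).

Build the Grundy sequence with g(k) = mex{g(k−s) : s ∈ {1, 2, 9}, s ≤ k}:
g(0) = mex{} = 0
g(1) = mex{0} = 1
g(2) = mex{0,1} = 2
g(3) = mex{1,2} = 0
g(4) = mex{0,2} = 1
g(5) = mex{0,1} = 2
g(6) = mex{1,2} = 0
g(7) = mex{0,2} = 1
g(8) = mex{0,1} = 2
g(9) = mex{0,1,2} = 3
g(10) = mex{1,2,3} = 0
So g(10) = 0.

0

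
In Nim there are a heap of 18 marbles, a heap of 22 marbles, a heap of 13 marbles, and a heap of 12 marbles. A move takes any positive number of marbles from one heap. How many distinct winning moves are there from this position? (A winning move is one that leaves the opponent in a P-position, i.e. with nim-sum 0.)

Compute the nim-sum pairwise:
18 ^ 22 = 4
4 ^ 13 = 9
9 ^ 12 = 5
The overall nim-sum is X = 5. A heap of size p has a winning move iff p XOR X < p (reduce it to p XOR X).
  18: 18 XOR 5 = 23 ≥ 18 — no move.
  22: 22 XOR 5 = 19 < 22 — winning move (to 19).
  13: 13 XOR 5 = 8 < 13 — winning move (to 8).
  12: 12 XOR 5 = 9 < 12 — winning move (to 9).
That gives 3 winning moves.

3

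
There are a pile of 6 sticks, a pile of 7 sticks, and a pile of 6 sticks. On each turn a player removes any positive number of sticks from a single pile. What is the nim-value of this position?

7

In binary:
  110  (6)
  111  (7)
  110  (6)
  ---
  111  (7)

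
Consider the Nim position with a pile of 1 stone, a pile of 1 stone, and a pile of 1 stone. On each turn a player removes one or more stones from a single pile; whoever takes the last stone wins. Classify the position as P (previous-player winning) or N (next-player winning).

N-position

Bitwise XOR of the heap sizes:
  1  (1)
  1  (1)
  1  (1)
  -
  1  (1)
The nim-sum is 1 ≠ 0, so this is an N-position: the player to move can win.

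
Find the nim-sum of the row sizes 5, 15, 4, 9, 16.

Compute the nim-sum pairwise:
5 XOR 15 = 10
10 XOR 4 = 14
14 XOR 9 = 7
7 XOR 16 = 23

23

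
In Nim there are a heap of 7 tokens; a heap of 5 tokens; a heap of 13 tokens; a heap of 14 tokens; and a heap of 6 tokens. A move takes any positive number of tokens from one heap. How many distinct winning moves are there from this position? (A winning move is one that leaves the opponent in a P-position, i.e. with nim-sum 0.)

Nim-sum: 7 ⊕ 5 ⊕ 13 ⊕ 14 ⊕ 6 = 7.
The overall nim-sum is X = 7. A heap of size p has a winning move iff p XOR X < p (reduce it to p XOR X).
  7: 7 XOR 7 = 0 < 7 — winning move (to 0).
  5: 5 XOR 7 = 2 < 5 — winning move (to 2).
  13: 13 XOR 7 = 10 < 13 — winning move (to 10).
  14: 14 XOR 7 = 9 < 14 — winning move (to 9).
  6: 6 XOR 7 = 1 < 6 — winning move (to 1).
That gives 5 winning moves.

5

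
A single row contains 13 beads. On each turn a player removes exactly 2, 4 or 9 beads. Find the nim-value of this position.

Build the Grundy sequence with g(k) = mex{g(k−s) : s ∈ {2, 4, 9}, s ≤ k}:
k:     0  1  2  3  4  5  6  7  8  9 10 11 12 13
g(k):  0  0  1  1  2  2  0  0  1  1  2  2  0  0
So g(13) = 0.

0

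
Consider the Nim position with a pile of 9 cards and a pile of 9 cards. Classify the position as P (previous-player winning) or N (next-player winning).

Bitwise XOR of the heap sizes:
  1001  (9)
  1001  (9)
  ----
  0000  (0)
The nim-sum is 0, so this is a P-position: the player to move is in a losing position under optimal play.

P-position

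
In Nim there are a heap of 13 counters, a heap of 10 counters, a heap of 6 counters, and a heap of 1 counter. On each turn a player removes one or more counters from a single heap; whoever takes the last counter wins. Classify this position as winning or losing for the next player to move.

Compute the nim-sum pairwise:
13 XOR 10 = 7
7 XOR 6 = 1
1 XOR 1 = 0
The nim-sum is 0, so this is a P-position: the player to move is in a losing position under optimal play.

Losing position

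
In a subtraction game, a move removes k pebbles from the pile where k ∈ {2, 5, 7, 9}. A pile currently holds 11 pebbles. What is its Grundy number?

3

Grundy values for subtraction set {2, 5, 7, 9}:
g(0) = mex{} = 0
g(1) = mex{} = 0
g(2) = mex{0} = 1
g(3) = mex{0} = 1
g(4) = mex{1} = 0
g(5) = mex{0,1} = 2
g(6) = mex{0} = 1
g(7) = mex{0,1,2} = 3
g(8) = mex{0,1} = 2
g(9) = mex{0,1,3} = 2
g(10) = mex{0,1,2} = 3
g(11) = mex{0,1,2} = 3
So g(11) = 3.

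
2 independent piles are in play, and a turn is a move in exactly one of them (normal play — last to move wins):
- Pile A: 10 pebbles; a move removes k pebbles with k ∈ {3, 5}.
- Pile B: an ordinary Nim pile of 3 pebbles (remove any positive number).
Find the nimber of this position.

3

Grundy values for pile A (subtraction set {3, 5}):
g(0) = mex{} = 0
g(1) = mex{} = 0
g(2) = mex{} = 0
g(3) = mex{0} = 1
g(4) = mex{0} = 1
g(5) = mex{0} = 1
g(6) = mex{0,1} = 2
g(7) = mex{0,1} = 2
g(8) = mex{1} = 0
g(9) = mex{1,2} = 0
g(10) = mex{1,2} = 0
So g(10) = 0.
Pile B is a plain Nim pile of size 3, so its Grundy value is 3.
The value of a disjunctive sum is the nim-sum of the parts.
Combined value = 0 XOR 3 = 3.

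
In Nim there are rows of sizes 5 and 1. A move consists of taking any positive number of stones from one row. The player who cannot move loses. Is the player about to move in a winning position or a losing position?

Winning position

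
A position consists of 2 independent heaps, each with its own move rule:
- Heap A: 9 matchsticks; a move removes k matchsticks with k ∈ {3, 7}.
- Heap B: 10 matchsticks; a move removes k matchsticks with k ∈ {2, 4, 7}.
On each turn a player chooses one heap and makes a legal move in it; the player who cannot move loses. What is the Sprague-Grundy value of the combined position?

3

For heap A, compute g(0), g(1), … with moves {3, 7}:
g(0) = mex{} = 0
g(1) = mex{} = 0
g(2) = mex{} = 0
g(3) = mex{0} = 1
g(4) = mex{0} = 1
g(5) = mex{0} = 1
g(6) = mex{1} = 0
g(7) = mex{0,1} = 2
g(8) = mex{0,1} = 2
g(9) = mex{0} = 1
So g(9) = 1.
Build the Grundy sequence for heap B with g(k) = mex{g(k−s) : s ∈ {2, 4, 7}, s ≤ k}:
g(0) = mex{} = 0
g(1) = mex{} = 0
g(2) = mex{0} = 1
g(3) = mex{0} = 1
g(4) = mex{0,1} = 2
g(5) = mex{0,1} = 2
g(6) = mex{1,2} = 0
g(7) = mex{0,1,2} = 3
g(8) = mex{0,2} = 1
g(9) = mex{1,2,3} = 0
g(10) = mex{0,1} = 2
So g(10) = 2.
By the Sprague-Grundy theorem, the Grundy value of a sum of independent games is the XOR of the component values.
Combined value = 1 XOR 2 = 3.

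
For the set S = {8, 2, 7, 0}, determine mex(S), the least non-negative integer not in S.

1

0 is in the set but 1 is not, so the mex is 1.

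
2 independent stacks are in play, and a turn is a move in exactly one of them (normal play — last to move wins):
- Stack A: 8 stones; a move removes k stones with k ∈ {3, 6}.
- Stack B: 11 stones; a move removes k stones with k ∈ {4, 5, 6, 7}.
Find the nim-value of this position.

2

For stack A, compute g(0), g(1), … with moves {3, 6}:
k:     0  1  2  3  4  5  6  7  8
g(k):  0  0  0  1  1  1  2  2  2
So g(8) = 2.
Build the Grundy sequence for stack B with g(k) = mex{g(k−s) : s ∈ {4, 5, 6, 7}, s ≤ k}:
g(0) = mex{} = 0
g(1) = mex{} = 0
g(2) = mex{} = 0
g(3) = mex{} = 0
g(4) = mex{0} = 1
g(5) = mex{0} = 1
g(6) = mex{0} = 1
g(7) = mex{0} = 1
g(8) = mex{0,1} = 2
g(9) = mex{0,1} = 2
g(10) = mex{0,1} = 2
g(11) = mex{1} = 0
So g(11) = 0.
The value of a disjunctive sum is the nim-sum of the parts.
Combined value = 2 ⊕ 0 = 2.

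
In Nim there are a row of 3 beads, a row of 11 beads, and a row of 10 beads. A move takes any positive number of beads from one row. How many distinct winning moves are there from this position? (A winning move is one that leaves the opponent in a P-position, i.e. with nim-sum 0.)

3

Compute the nim-sum pairwise:
3 XOR 11 = 8
8 XOR 10 = 2
The overall nim-sum is X = 2. A row of size p has a winning move iff p XOR X < p (reduce it to p XOR X).
  3: 3 XOR 2 = 1 < 3 — winning move (to 1).
  11: 11 XOR 2 = 9 < 11 — winning move (to 9).
  10: 10 XOR 2 = 8 < 10 — winning move (to 8).
That gives 3 winning moves.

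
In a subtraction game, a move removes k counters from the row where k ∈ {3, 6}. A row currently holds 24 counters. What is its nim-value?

2

Grundy values for subtraction set {3, 6}:
k:     0  1  2  3  4  5  6  7  8  9 10 11 12 13 14 15 16 17 18 19 20 21 22 23 24
g(k):  0  0  0  1  1  1  2  2  2  0  0  0  1  1  1  2  2  2  0  0  0  1  1  1  2
So g(24) = 2.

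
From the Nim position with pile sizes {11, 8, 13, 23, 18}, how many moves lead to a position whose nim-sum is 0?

3

Nim-sum: 11 ⊕ 8 ⊕ 13 ⊕ 23 ⊕ 18 = 11.
The overall nim-sum is X = 11. A pile of size p has a winning move iff p XOR X < p (reduce it to p XOR X).
  11: 11 XOR 11 = 0 < 11 — winning move (to 0).
  8: 8 XOR 11 = 3 < 8 — winning move (to 3).
  13: 13 XOR 11 = 6 < 13 — winning move (to 6).
  23: 23 XOR 11 = 28 ≥ 23 — no move.
  18: 18 XOR 11 = 25 ≥ 18 — no move.
That gives 3 winning moves.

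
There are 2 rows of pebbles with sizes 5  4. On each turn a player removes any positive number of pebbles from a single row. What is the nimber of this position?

1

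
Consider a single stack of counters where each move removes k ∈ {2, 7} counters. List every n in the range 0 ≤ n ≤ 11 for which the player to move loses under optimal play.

0, 1, 4, 5, 9, 10

Build the Grundy sequence with g(k) = mex{g(k−s) : s ∈ {2, 7}, s ≤ k}:
g(0) = mex{} = 0
g(1) = mex{} = 0
g(2) = mex{0} = 1
g(3) = mex{0} = 1
g(4) = mex{1} = 0
g(5) = mex{1} = 0
g(6) = mex{0} = 1
g(7) = mex{0} = 1
g(8) = mex{0,1} = 2
g(9) = mex{1} = 0
g(10) = mex{1,2} = 0
g(11) = mex{0} = 1
The P-positions (g = 0) in 0..11 are 0, 1, 4, 5, 9, 10.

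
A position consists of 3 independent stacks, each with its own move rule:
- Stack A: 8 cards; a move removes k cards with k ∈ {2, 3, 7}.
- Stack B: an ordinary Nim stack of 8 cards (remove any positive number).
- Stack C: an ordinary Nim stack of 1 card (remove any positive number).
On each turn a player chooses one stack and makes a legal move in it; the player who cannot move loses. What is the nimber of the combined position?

8

Build the Grundy sequence for stack A with g(k) = mex{g(k−s) : s ∈ {2, 3, 7}, s ≤ k}:
g(0) = mex{} = 0
g(1) = mex{} = 0
g(2) = mex{0} = 1
g(3) = mex{0} = 1
g(4) = mex{0,1} = 2
g(5) = mex{1} = 0
g(6) = mex{1,2} = 0
g(7) = mex{0,2} = 1
g(8) = mex{0} = 1
So g(8) = 1.
Stack B is a plain Nim stack of size 8, so its Grundy value is 8.
Stack C is a plain Nim stack of size 1, so its Grundy value is 1.
The value of a disjunctive sum is the nim-sum of the parts.
Combined value = 1 ⊕ 8 ⊕ 1 = 8.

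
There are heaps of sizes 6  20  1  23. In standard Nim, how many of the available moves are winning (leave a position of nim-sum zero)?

3

Bitwise XOR of the heap sizes:
  00110  (6)
  10100  (20)
  00001  (1)
  10111  (23)
  -----
  00100  (4)
The overall nim-sum is X = 4. A heap of size p has a winning move iff p XOR X < p (reduce it to p XOR X).
  6: 6 XOR 4 = 2 < 6 — winning move (to 2).
  20: 20 XOR 4 = 16 < 20 — winning move (to 16).
  1: 1 XOR 4 = 5 ≥ 1 — no move.
  23: 23 XOR 4 = 19 < 23 — winning move (to 19).
That gives 3 winning moves.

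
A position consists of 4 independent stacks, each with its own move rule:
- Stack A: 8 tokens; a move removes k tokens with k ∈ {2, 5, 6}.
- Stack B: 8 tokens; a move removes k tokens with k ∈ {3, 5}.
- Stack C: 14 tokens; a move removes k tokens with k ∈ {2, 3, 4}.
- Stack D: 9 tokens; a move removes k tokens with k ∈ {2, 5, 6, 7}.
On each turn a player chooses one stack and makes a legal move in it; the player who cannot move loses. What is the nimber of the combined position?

Build the Grundy sequence for stack A with g(k) = mex{g(k−s) : s ∈ {2, 5, 6}, s ≤ k}:
k:     0  1  2  3  4  5  6  7  8
g(k):  0  0  1  1  0  2  1  3  0
So g(8) = 0.
For stack B, compute g(0), g(1), … with moves {3, 5}:
g(0) = mex{} = 0
g(1) = mex{} = 0
g(2) = mex{} = 0
g(3) = mex{0} = 1
g(4) = mex{0} = 1
g(5) = mex{0} = 1
g(6) = mex{0,1} = 2
g(7) = mex{0,1} = 2
g(8) = mex{1} = 0
So g(8) = 0.
For stack C, compute g(0), g(1), … with moves {2, 3, 4}:
g(0) = mex{} = 0
g(1) = mex{} = 0
g(2) = mex{0} = 1
g(3) = mex{0} = 1
g(4) = mex{0,1} = 2
g(5) = mex{0,1} = 2
g(6) = mex{1,2} = 0
g(7) = mex{1,2} = 0
g(8) = mex{0,2} = 1
g(9) = mex{0,2} = 1
g(10) = mex{0,1} = 2
g(11) = mex{0,1} = 2
g(12) = mex{1,2} = 0
g(13) = mex{1,2} = 0
g(14) = mex{0,2} = 1
So g(14) = 1.
Grundy values for stack D (subtraction set {2, 5, 6, 7}):
k:     0  1  2  3  4  5  6  7  8  9
g(k):  0  0  1  1  0  2  1  3  2  2
So g(9) = 2.
The value of a disjunctive sum is the nim-sum of the parts.
Combined value = 0 XOR 0 XOR 1 XOR 2 = 3.

3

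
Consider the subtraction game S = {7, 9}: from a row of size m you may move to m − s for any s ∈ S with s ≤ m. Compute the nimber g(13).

1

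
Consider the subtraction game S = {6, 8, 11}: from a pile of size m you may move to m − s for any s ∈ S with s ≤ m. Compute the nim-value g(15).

2

Grundy values for subtraction set {6, 8, 11}:
k:     0  1  2  3  4  5  6  7  8  9 10 11 12 13 14 15
g(k):  0  0  0  0  0  0  1  1  1  1  1  1  2  2  2  2
So g(15) = 2.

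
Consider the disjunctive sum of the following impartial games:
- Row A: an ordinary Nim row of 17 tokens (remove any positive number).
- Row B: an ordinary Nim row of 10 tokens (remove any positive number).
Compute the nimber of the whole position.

Row A is a plain Nim row of size 17, so its Grundy value is 17.
Row B is a plain Nim row of size 10, so its Grundy value is 10.
By the Sprague-Grundy theorem, the Grundy value of a sum of independent games is the XOR of the component values.
Combined value = 17 ⊕ 10 = 27.

27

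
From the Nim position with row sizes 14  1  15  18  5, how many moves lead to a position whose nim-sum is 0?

1

In binary:
  01110  (14)
  00001  (1)
  01111  (15)
  10010  (18)
  00101  (5)
  -----
  10111  (23)
The overall nim-sum is X = 23. A row of size p has a winning move iff p XOR X < p (reduce it to p XOR X).
  14: 14 XOR 23 = 25 ≥ 14 — no move.
  1: 1 XOR 23 = 22 ≥ 1 — no move.
  15: 15 XOR 23 = 24 ≥ 15 — no move.
  18: 18 XOR 23 = 5 < 18 — winning move (to 5).
  5: 5 XOR 23 = 18 ≥ 5 — no move.
That gives 1 winning move.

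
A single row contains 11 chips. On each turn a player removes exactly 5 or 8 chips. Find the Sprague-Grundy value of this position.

2

Compute g(0), g(1), … for moves {5, 8}:
k:     0  1  2  3  4  5  6  7  8  9 10 11
g(k):  0  0  0  0  0  1  1  1  1  1  2  2
So g(11) = 2.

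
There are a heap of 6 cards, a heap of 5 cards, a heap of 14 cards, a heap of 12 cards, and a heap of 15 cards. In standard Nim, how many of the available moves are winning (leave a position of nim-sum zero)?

Write each in binary and XOR column by column:
  0110  (6)
  0101  (5)
  1110  (14)
  1100  (12)
  1111  (15)
  ----
  1110  (14)
The overall nim-sum is X = 14. A heap of size p has a winning move iff p XOR X < p (reduce it to p XOR X).
  6: 6 XOR 14 = 8 ≥ 6 — no move.
  5: 5 XOR 14 = 11 ≥ 5 — no move.
  14: 14 XOR 14 = 0 < 14 — winning move (to 0).
  12: 12 XOR 14 = 2 < 12 — winning move (to 2).
  15: 15 XOR 14 = 1 < 15 — winning move (to 1).
That gives 3 winning moves.

3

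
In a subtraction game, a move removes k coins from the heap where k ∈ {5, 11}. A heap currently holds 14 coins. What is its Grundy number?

2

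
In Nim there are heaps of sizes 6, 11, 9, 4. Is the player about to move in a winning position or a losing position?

In binary:
  0110  (6)
  1011  (11)
  1001  (9)
  0100  (4)
  ----
  0000  (0)
The nim-sum is 0, so this is a P-position: the player to move is in a losing position under optimal play.

Losing position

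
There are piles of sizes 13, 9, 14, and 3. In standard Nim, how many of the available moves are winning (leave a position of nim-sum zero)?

3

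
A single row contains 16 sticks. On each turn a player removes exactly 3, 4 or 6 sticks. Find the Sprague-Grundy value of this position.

2

Compute g(0), g(1), … for moves {3, 4, 6}:
k:     0  1  2  3  4  5  6  7  8  9 10 11 12 13 14 15 16
g(k):  0  0  0  1  1  1  2  2  2  0  0  0  1  1  1  2  2
So g(16) = 2.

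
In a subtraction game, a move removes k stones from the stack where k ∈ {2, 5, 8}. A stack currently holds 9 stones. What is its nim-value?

1

Grundy values for subtraction set {2, 5, 8}:
k:     0  1  2  3  4  5  6  7  8  9
g(k):  0  0  1  1  0  2  1  0  2  1
So g(9) = 1.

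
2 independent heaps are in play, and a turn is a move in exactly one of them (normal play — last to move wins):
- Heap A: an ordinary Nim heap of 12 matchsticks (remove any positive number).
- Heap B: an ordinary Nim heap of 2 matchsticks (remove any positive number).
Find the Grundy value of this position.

Heap A is a plain Nim heap of size 12, so its Grundy value is 12.
Heap B is a plain Nim heap of size 2, so its Grundy value is 2.
The value of a disjunctive sum is the nim-sum of the parts.
Combined value = 12 XOR 2 = 14.

14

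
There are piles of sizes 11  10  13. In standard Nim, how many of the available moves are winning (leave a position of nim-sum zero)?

3

Compute the nim-sum pairwise:
11 ^ 10 = 1
1 ^ 13 = 12
The overall nim-sum is X = 12. A pile of size p has a winning move iff p XOR X < p (reduce it to p XOR X).
  11: 11 XOR 12 = 7 < 11 — winning move (to 7).
  10: 10 XOR 12 = 6 < 10 — winning move (to 6).
  13: 13 XOR 12 = 1 < 13 — winning move (to 1).
That gives 3 winning moves.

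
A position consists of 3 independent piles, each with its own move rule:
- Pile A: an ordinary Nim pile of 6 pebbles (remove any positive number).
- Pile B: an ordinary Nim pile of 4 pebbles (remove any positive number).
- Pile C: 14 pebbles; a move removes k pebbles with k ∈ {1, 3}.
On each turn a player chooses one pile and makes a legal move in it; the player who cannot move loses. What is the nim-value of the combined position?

2

Pile A is a plain Nim pile of size 6, so its Grundy value is 6.
Pile B is a plain Nim pile of size 4, so its Grundy value is 4.
Build the Grundy sequence for pile C with g(k) = mex{g(k−s) : s ∈ {1, 3}, s ≤ k}:
g(0) = mex{} = 0
g(1) = mex{0} = 1
g(2) = mex{1} = 0
g(3) = mex{0} = 1
g(4) = mex{1} = 0
g(5) = mex{0} = 1
g(6) = mex{1} = 0
g(7) = mex{0} = 1
g(8) = mex{1} = 0
g(9) = mex{0} = 1
g(10) = mex{1} = 0
g(11) = mex{0} = 1
g(12) = mex{1} = 0
g(13) = mex{0} = 1
g(14) = mex{1} = 0
So g(14) = 0.
By the Sprague-Grundy theorem, the Grundy value of a sum of independent games is the XOR of the component values.
Combined value = 6 ⊕ 4 ⊕ 0 = 2.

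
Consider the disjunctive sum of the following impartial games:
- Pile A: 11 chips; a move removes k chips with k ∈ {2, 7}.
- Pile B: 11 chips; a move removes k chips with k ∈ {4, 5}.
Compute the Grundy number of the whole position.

For pile A, compute g(0), g(1), … with moves {2, 7}:
k:     0  1  2  3  4  5  6  7  8  9 10 11
g(k):  0  0  1  1  0  0  1  1  2  0  0  1
So g(11) = 1.
Grundy values for pile B (subtraction set {4, 5}):
k:     0  1  2  3  4  5  6  7  8  9 10 11
g(k):  0  0  0  0  1  1  1  1  2  0  0  0
So g(11) = 0.
The value of a disjunctive sum is the nim-sum of the parts.
Combined value = 1 ⊕ 0 = 1.

1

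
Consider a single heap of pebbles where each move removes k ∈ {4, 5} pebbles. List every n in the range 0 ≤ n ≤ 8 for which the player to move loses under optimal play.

0, 1, 2, 3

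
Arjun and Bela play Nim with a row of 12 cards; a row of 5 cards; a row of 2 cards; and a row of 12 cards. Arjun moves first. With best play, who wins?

Bitwise XOR of the heap sizes:
  1100  (12)
  0101  (5)
  0010  (2)
  1100  (12)
  ----
  0111  (7)
The nim-sum is 7 ≠ 0, so this is an N-position: the player to move can win; Arjun has a winning move.

Arjun wins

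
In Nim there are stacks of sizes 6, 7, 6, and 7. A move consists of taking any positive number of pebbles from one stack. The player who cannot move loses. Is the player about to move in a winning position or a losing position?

Losing position

Compute the nim-sum pairwise:
6 ^ 7 = 1
1 ^ 6 = 7
7 ^ 7 = 0
The nim-sum is 0, so this is a P-position: the player to move is in a losing position under optimal play.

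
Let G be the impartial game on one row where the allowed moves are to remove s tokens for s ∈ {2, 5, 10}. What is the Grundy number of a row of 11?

Compute g(0), g(1), … for moves {2, 5, 10}:
k:     0  1  2  3  4  5  6  7  8  9 10 11
g(k):  0  0  1  1  0  2  1  0  0  1  1  2
So g(11) = 2.

2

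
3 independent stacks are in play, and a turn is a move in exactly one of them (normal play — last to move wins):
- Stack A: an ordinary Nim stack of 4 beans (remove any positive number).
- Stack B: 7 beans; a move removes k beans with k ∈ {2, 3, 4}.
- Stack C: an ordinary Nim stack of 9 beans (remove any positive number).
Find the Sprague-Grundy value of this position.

Stack A is a plain Nim stack of size 4, so its Grundy value is 4.
Grundy values for stack B (subtraction set {2, 3, 4}):
g(0) = mex{} = 0
g(1) = mex{} = 0
g(2) = mex{0} = 1
g(3) = mex{0} = 1
g(4) = mex{0,1} = 2
g(5) = mex{0,1} = 2
g(6) = mex{1,2} = 0
g(7) = mex{1,2} = 0
So g(7) = 0.
Stack C is a plain Nim stack of size 9, so its Grundy value is 9.
By the Sprague-Grundy theorem, the Grundy value of a sum of independent games is the XOR of the component values.
Combined value = 4 XOR 0 XOR 9 = 13.

13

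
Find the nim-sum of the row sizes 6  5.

3

Compute the nim-sum pairwise:
6 XOR 5 = 3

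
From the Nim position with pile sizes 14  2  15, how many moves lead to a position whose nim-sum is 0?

3

Nim-sum: 14 ⊕ 2 ⊕ 15 = 3.
The overall nim-sum is X = 3. A pile of size p has a winning move iff p XOR X < p (reduce it to p XOR X).
  14: 14 XOR 3 = 13 < 14 — winning move (to 13).
  2: 2 XOR 3 = 1 < 2 — winning move (to 1).
  15: 15 XOR 3 = 12 < 15 — winning move (to 12).
That gives 3 winning moves.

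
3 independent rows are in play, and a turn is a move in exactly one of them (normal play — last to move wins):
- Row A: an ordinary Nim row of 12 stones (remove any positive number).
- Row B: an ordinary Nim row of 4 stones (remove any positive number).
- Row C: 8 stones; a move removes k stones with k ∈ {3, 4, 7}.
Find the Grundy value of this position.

10

Row A is a plain Nim row of size 12, so its Grundy value is 12.
Row B is a plain Nim row of size 4, so its Grundy value is 4.
For row C, compute g(0), g(1), … with moves {3, 4, 7}:
g(0) = mex{} = 0
g(1) = mex{} = 0
g(2) = mex{} = 0
g(3) = mex{0} = 1
g(4) = mex{0} = 1
g(5) = mex{0} = 1
g(6) = mex{0,1} = 2
g(7) = mex{0,1} = 2
g(8) = mex{0,1} = 2
So g(8) = 2.
By the Sprague-Grundy theorem, the Grundy value of a sum of independent games is the XOR of the component values.
Combined value = 12 XOR 4 XOR 2 = 10.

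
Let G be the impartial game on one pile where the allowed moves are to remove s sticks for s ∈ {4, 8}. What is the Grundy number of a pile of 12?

Compute g(0), g(1), … for moves {4, 8}:
g(0) = mex{} = 0
g(1) = mex{} = 0
g(2) = mex{} = 0
g(3) = mex{} = 0
g(4) = mex{0} = 1
g(5) = mex{0} = 1
g(6) = mex{0} = 1
g(7) = mex{0} = 1
g(8) = mex{0,1} = 2
g(9) = mex{0,1} = 2
g(10) = mex{0,1} = 2
g(11) = mex{0,1} = 2
g(12) = mex{1,2} = 0
So g(12) = 0.

0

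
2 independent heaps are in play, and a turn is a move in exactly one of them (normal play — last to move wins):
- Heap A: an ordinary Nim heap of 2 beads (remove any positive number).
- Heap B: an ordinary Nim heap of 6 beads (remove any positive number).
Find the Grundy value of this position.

Heap A is a plain Nim heap of size 2, so its Grundy value is 2.
Heap B is a plain Nim heap of size 6, so its Grundy value is 6.
By the Sprague-Grundy theorem, the Grundy value of a sum of independent games is the XOR of the component values.
Combined value = 2 ⊕ 6 = 4.

4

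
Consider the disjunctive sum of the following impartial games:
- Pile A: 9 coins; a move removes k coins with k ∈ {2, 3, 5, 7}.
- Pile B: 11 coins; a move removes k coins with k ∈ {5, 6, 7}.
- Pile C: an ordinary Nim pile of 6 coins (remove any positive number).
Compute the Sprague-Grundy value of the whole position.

4

Grundy values for pile A (subtraction set {2, 3, 5, 7}):
g(0) = mex{} = 0
g(1) = mex{} = 0
g(2) = mex{0} = 1
g(3) = mex{0} = 1
g(4) = mex{0,1} = 2
g(5) = mex{0,1} = 2
g(6) = mex{0,1,2} = 3
g(7) = mex{0,1,2} = 3
g(8) = mex{0,1,2,3} = 4
g(9) = mex{1,2,3} = 0
So g(9) = 0.
Grundy values for pile B (subtraction set {5, 6, 7}):
k:     0  1  2  3  4  5  6  7  8  9 10 11
g(k):  0  0  0  0  0  1  1  1  1  1  2  2
So g(11) = 2.
Pile C is a plain Nim pile of size 6, so its Grundy value is 6.
By the Sprague-Grundy theorem, the Grundy value of a sum of independent games is the XOR of the component values.
Combined value = 0 ⊕ 2 ⊕ 6 = 4.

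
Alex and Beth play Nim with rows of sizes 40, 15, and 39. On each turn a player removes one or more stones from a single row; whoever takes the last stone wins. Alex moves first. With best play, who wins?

Beth wins

Nim-sum: 40 ⊕ 15 ⊕ 39 = 0.
The nim-sum is 0, so this is a P-position: the player to move is in a losing position under optimal play; Alex is about to move from it and so loses — Beth wins.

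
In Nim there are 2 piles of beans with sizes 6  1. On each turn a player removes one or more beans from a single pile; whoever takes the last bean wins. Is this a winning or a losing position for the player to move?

Compute the nim-sum pairwise:
6 ⊕ 1 = 7
The nim-sum is 7 ≠ 0, so this is an N-position: the player to move can win.

Winning position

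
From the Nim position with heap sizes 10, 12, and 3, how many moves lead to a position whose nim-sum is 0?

Compute the nim-sum pairwise:
10 XOR 12 = 6
6 XOR 3 = 5
The overall nim-sum is X = 5. A heap of size p has a winning move iff p XOR X < p (reduce it to p XOR X).
  10: 10 XOR 5 = 15 ≥ 10 — no move.
  12: 12 XOR 5 = 9 < 12 — winning move (to 9).
  3: 3 XOR 5 = 6 ≥ 3 — no move.
That gives 1 winning move.

1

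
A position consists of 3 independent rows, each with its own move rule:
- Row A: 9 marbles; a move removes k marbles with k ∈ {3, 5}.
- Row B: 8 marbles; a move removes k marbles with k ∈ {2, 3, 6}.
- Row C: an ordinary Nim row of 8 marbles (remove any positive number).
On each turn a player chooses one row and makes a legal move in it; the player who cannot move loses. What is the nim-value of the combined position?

For row A, compute g(0), g(1), … with moves {3, 5}:
g(0) = mex{} = 0
g(1) = mex{} = 0
g(2) = mex{} = 0
g(3) = mex{0} = 1
g(4) = mex{0} = 1
g(5) = mex{0} = 1
g(6) = mex{0,1} = 2
g(7) = mex{0,1} = 2
g(8) = mex{1} = 0
g(9) = mex{1,2} = 0
So g(9) = 0.
Build the Grundy sequence for row B with g(k) = mex{g(k−s) : s ∈ {2, 3, 6}, s ≤ k}:
k:     0  1  2  3  4  5  6  7  8
g(k):  0  0  1  1  2  0  3  1  2
So g(8) = 2.
Row C is a plain Nim row of size 8, so its Grundy value is 8.
By the Sprague-Grundy theorem, the Grundy value of a sum of independent games is the XOR of the component values.
Combined value = 0 ⊕ 2 ⊕ 8 = 10.

10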